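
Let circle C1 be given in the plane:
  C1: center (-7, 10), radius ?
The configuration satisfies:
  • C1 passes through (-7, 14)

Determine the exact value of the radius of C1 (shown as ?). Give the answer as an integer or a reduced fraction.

1. [C1∋P]  r_C1² − 16 = 0  ⇒  r_C1 = 4 (r>0 drops 1)

4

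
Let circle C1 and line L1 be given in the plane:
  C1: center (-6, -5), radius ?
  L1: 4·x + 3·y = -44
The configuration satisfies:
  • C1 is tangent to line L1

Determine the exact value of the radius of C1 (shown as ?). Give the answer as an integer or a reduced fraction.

1

1. [C1‖L1]  r_C1² − 1 = 0  ⇒  r_C1 = 1 (r>0 drops 1)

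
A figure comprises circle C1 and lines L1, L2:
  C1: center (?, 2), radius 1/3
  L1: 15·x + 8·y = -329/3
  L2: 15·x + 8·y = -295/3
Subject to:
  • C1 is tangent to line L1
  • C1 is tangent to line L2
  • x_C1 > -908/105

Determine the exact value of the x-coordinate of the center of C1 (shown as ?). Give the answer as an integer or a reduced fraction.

1. [C1‖L1]  x_C1² + (754/45)x_C1 + 3152/45 = 0  ⇒  x_C1 = -394/45 or -8
2. [C1‖L2]  x_C1² + (686/45)x_C1 + 2608/45 = 0  ⇒  x_C1 = -8 or -326/45

-8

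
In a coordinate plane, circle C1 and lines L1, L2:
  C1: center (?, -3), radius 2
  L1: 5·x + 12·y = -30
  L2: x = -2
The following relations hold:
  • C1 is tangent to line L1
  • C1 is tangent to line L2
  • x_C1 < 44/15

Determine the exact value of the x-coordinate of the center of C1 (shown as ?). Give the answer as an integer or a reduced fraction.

1. [C1‖L1]  x_C1² − (12/5)x_C1 − 128/5 = 0  ⇒  x_C1 = -4 or 32/5
2. [C1‖L2]  x_C1² + 4x_C1 = 0  ⇒  x_C1 = -4 or 0

-4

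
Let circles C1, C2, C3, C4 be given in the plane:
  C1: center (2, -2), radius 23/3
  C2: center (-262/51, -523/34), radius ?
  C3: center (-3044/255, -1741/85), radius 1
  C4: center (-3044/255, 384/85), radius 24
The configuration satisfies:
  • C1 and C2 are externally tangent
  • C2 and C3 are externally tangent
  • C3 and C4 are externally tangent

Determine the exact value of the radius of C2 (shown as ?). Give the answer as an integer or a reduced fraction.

1. [ext C1·C2]  r_C2² + (46/3)r_C2 − 685/4 = 0  ⇒  r_C2 = 15/2 (r>0 drops 1)
2. [ext C2·C3]  r_C2² + 2r_C2 − 285/4 = 0  ⇒  r_C2 = 15/2 (r>0 drops 1)

15/2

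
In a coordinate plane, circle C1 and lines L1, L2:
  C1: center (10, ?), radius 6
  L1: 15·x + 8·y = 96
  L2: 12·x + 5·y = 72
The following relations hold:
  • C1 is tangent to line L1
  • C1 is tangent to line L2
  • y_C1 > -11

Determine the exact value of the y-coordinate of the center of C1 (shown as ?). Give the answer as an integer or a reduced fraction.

1. [C1‖L1]  y_C1² + (27/2)y_C1 − 117 = 0  ⇒  y_C1 = -39/2 or 6
2. [C1‖L2]  y_C1² + (96/5)y_C1 − 756/5 = 0  ⇒  y_C1 = -126/5 or 6

6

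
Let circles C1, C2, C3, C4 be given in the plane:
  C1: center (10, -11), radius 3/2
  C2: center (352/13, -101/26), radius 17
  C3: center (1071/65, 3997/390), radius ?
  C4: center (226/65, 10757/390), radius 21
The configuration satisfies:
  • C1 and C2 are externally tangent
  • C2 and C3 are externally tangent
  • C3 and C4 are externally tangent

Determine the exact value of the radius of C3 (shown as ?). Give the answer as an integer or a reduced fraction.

1. [ext C2·C3]  r_C3² + 34r_C3 − 208/9 = 0  ⇒  r_C3 = 2/3 (r>0 drops 1)
2. [ext C3·C4]  r_C3² + 42r_C3 − 256/9 = 0  ⇒  r_C3 = 2/3 (r>0 drops 1)

2/3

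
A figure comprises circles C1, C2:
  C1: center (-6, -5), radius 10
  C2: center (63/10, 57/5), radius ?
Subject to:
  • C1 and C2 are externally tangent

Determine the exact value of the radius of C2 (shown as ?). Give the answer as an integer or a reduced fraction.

1. [ext C1·C2]  r_C2² + 20r_C2 − 1281/4 = 0  ⇒  r_C2 = 21/2 (r>0 drops 1)

21/2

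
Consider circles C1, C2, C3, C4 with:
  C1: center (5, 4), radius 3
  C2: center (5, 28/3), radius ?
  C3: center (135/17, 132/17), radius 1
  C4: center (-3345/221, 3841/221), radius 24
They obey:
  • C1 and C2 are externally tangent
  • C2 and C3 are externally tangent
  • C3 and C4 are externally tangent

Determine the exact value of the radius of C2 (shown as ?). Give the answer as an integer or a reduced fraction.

1. [ext C1·C2]  r_C2² + 6r_C2 − 175/9 = 0  ⇒  r_C2 = 7/3 (r>0 drops 1)
2. [ext C2·C3]  r_C2² + 2r_C2 − 91/9 = 0  ⇒  r_C2 = 7/3 (r>0 drops 1)

7/3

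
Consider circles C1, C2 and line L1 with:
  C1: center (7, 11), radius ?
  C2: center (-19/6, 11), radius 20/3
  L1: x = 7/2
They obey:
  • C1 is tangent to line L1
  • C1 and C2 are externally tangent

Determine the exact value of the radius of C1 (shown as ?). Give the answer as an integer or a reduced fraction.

1. [C1‖L1]  r_C1² − 49/4 = 0  ⇒  r_C1 = 7/2 (r>0 drops 1)
2. [ext C1·C2]  r_C1² + (40/3)r_C1 − 707/12 = 0  ⇒  r_C1 = 7/2 (r>0 drops 1)

7/2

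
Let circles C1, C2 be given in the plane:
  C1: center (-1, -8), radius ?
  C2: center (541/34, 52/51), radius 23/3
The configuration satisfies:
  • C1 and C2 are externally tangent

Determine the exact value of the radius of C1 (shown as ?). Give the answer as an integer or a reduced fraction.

23/2

1. [ext C1·C2]  r_C1² + (46/3)r_C1 − 3703/12 = 0  ⇒  r_C1 = 23/2 (r>0 drops 1)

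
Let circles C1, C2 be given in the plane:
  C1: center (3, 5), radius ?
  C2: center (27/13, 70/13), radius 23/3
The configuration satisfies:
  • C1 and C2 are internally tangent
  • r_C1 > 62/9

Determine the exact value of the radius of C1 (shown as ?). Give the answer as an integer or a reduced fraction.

1. [int C1,C2]  r_C1² − (46/3)r_C1 + 520/9 = 0  ⇒  r_C1 = 20/3 or 26/3
2. given r_C1 > 62/9: keep 26/3

26/3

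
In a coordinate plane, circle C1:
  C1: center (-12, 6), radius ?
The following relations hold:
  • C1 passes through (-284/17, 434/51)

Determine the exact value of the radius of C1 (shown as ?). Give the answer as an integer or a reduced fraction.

1. [C1∋P]  r_C1² − 256/9 = 0  ⇒  r_C1 = 16/3 (r>0 drops 1)

16/3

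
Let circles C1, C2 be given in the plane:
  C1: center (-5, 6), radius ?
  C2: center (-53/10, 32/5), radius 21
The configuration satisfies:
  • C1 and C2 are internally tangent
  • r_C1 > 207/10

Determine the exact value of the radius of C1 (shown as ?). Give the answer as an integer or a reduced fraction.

1. [int C1,C2]  r_C1² − 42r_C1 + 1763/4 = 0  ⇒  r_C1 = 41/2 or 43/2
2. given r_C1 > 207/10: keep 43/2

43/2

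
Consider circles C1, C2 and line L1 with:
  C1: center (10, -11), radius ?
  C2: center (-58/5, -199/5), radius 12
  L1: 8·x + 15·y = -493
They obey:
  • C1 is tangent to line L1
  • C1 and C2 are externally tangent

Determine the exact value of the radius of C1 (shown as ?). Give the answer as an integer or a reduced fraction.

24

1. [C1‖L1]  r_C1² − 576 = 0  ⇒  r_C1 = 24 (r>0 drops 1)
2. [ext C1·C2]  r_C1² + 24r_C1 − 1152 = 0  ⇒  r_C1 = 24 (r>0 drops 1)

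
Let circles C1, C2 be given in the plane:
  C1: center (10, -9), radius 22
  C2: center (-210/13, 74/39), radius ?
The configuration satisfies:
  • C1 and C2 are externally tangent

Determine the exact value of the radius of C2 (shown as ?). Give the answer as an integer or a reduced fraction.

1. [ext C1·C2]  r_C2² + 44r_C2 − 2869/9 = 0  ⇒  r_C2 = 19/3 (r>0 drops 1)

19/3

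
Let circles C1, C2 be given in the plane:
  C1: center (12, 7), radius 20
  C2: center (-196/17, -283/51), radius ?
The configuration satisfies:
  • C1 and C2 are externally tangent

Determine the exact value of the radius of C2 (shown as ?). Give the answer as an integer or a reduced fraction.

20/3

1. [ext C1·C2]  r_C2² + 40r_C2 − 2800/9 = 0  ⇒  r_C2 = 20/3 (r>0 drops 1)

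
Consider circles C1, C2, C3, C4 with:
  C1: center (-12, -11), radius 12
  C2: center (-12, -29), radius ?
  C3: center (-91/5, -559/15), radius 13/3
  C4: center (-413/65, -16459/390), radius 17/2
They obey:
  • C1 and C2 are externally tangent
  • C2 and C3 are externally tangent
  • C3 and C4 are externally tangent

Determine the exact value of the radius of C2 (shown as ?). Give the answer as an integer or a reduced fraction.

1. [ext C1·C2]  r_C2² + 24r_C2 − 180 = 0  ⇒  r_C2 = 6 (r>0 drops 1)
2. [ext C2·C3]  r_C2² + (26/3)r_C2 − 88 = 0  ⇒  r_C2 = 6 (r>0 drops 1)

6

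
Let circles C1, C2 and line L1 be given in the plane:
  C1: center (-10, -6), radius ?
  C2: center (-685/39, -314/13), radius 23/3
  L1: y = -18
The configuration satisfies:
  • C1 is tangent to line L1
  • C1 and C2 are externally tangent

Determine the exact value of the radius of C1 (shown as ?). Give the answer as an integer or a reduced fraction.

12

1. [C1‖L1]  r_C1² − 144 = 0  ⇒  r_C1 = 12 (r>0 drops 1)
2. [ext C1·C2]  r_C1² + (46/3)r_C1 − 328 = 0  ⇒  r_C1 = 12 (r>0 drops 1)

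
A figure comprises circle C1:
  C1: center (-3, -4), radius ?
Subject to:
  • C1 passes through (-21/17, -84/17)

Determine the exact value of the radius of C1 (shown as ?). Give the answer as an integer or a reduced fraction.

1. [C1∋P]  r_C1² − 4 = 0  ⇒  r_C1 = 2 (r>0 drops 1)

2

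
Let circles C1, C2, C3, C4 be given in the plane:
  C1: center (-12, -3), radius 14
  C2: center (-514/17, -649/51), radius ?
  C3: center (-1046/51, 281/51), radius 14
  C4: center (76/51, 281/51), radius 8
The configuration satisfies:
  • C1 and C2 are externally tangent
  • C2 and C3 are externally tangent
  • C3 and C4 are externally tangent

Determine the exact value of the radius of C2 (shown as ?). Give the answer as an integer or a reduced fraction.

20/3

1. [ext C1·C2]  r_C2² + 28r_C2 − 2080/9 = 0  ⇒  r_C2 = 20/3 (r>0 drops 1)
2. [ext C2·C3]  r_C2² + 28r_C2 − 2080/9 = 0  ⇒  r_C2 = 20/3 (r>0 drops 1)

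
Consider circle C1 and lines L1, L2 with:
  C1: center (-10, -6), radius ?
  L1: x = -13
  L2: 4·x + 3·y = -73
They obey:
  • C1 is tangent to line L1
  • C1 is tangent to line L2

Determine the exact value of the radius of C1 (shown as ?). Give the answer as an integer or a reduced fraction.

1. [C1‖L1]  r_C1² − 9 = 0  ⇒  r_C1 = 3 (r>0 drops 1)
2. [C1‖L2]  r_C1² − 9 = 0  ⇒  r_C1 = 3 (r>0 drops 1)

3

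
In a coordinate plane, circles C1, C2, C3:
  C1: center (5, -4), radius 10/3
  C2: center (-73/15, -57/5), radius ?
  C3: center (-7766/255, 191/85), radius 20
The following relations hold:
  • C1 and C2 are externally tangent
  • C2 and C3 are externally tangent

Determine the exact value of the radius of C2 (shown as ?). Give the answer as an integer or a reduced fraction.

9

1. [ext C1·C2]  r_C2² + (20/3)r_C2 − 141 = 0  ⇒  r_C2 = 9 (r>0 drops 1)
2. [ext C2·C3]  r_C2² + 40r_C2 − 441 = 0  ⇒  r_C2 = 9 (r>0 drops 1)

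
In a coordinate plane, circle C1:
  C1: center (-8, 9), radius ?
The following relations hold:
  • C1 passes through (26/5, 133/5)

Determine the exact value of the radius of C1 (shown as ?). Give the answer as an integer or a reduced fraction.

1. [C1∋P]  r_C1² − 484 = 0  ⇒  r_C1 = 22 (r>0 drops 1)

22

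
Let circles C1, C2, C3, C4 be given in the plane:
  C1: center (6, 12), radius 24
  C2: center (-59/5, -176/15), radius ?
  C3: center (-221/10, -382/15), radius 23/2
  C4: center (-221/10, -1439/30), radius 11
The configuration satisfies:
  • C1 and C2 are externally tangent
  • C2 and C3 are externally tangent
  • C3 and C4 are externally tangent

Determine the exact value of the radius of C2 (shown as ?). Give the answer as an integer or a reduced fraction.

1. [ext C1·C2]  r_C2² + 48r_C2 − 2737/9 = 0  ⇒  r_C2 = 17/3 (r>0 drops 1)
2. [ext C2·C3]  r_C2² + 23r_C2 − 1462/9 = 0  ⇒  r_C2 = 17/3 (r>0 drops 1)

17/3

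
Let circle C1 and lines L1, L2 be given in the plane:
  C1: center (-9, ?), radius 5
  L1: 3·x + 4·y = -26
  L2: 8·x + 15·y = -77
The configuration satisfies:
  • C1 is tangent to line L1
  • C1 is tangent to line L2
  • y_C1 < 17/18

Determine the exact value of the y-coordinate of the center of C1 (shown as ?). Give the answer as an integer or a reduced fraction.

1. [C1‖L1]  y_C1² − (1/2)y_C1 − 39 = 0  ⇒  y_C1 = -6 or 13/2
2. [C1‖L2]  y_C1² + (2/3)y_C1 − 32 = 0  ⇒  y_C1 = -6 or 16/3

-6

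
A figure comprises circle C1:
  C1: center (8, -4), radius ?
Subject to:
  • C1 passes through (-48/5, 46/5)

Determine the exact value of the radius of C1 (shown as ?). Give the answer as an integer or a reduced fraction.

1. [C1∋P]  r_C1² − 484 = 0  ⇒  r_C1 = 22 (r>0 drops 1)

22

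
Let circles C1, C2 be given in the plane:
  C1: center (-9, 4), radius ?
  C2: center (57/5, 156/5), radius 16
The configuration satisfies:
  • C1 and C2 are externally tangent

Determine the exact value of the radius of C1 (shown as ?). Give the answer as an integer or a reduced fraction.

18

1. [ext C1·C2]  r_C1² + 32r_C1 − 900 = 0  ⇒  r_C1 = 18 (r>0 drops 1)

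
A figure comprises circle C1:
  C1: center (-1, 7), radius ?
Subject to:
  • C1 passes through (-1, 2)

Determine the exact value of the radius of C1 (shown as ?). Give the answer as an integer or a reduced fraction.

1. [C1∋P]  r_C1² − 25 = 0  ⇒  r_C1 = 5 (r>0 drops 1)

5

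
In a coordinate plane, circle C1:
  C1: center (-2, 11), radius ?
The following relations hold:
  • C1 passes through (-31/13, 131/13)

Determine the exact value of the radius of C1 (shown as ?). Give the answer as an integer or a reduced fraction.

1. [C1∋P]  r_C1² − 1 = 0  ⇒  r_C1 = 1 (r>0 drops 1)

1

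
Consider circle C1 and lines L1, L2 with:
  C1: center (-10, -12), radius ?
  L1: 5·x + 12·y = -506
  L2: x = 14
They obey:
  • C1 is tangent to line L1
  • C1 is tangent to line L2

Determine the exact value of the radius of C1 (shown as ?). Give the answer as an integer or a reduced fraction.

1. [C1‖L1]  r_C1² − 576 = 0  ⇒  r_C1 = 24 (r>0 drops 1)
2. [C1‖L2]  r_C1² − 576 = 0  ⇒  r_C1 = 24 (r>0 drops 1)

24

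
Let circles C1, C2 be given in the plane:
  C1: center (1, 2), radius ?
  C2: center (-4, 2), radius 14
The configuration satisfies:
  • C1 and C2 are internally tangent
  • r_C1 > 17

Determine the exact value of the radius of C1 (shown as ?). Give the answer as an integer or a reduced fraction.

1. [int C1,C2]  r_C1² − 28r_C1 + 171 = 0  ⇒  r_C1 = 9 or 19
2. given r_C1 > 17: keep 19

19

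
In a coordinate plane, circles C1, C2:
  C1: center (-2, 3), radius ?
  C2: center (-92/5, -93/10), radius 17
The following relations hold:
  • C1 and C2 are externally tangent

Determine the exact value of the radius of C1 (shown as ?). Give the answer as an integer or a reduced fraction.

7/2

1. [ext C1·C2]  r_C1² + 34r_C1 − 525/4 = 0  ⇒  r_C1 = 7/2 (r>0 drops 1)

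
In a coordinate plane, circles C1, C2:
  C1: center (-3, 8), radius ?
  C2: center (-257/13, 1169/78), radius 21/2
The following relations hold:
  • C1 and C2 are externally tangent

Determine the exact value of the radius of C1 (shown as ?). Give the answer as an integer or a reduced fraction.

23/3

1. [ext C1·C2]  r_C1² + 21r_C1 − 1978/9 = 0  ⇒  r_C1 = 23/3 (r>0 drops 1)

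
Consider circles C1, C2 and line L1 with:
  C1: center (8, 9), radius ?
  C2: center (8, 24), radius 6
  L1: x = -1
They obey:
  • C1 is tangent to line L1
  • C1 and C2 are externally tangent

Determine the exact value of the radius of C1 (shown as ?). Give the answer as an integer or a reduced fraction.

1. [C1‖L1]  r_C1² − 81 = 0  ⇒  r_C1 = 9 (r>0 drops 1)
2. [ext C1·C2]  r_C1² + 12r_C1 − 189 = 0  ⇒  r_C1 = 9 (r>0 drops 1)

9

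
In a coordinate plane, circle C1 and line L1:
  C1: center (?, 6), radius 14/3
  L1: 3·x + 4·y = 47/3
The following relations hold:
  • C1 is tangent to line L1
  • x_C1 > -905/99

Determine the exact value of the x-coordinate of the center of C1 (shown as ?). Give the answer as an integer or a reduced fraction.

1. [C1‖L1]  x_C1² + (50/9)x_C1 − 475/9 = 0  ⇒  x_C1 = -95/9 or 5
2. given x_C1 > -905/99: keep 5

5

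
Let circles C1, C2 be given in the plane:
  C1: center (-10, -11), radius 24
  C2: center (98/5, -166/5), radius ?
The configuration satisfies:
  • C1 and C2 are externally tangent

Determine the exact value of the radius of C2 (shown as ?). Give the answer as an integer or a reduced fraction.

1. [ext C1·C2]  r_C2² + 48r_C2 − 793 = 0  ⇒  r_C2 = 13 (r>0 drops 1)

13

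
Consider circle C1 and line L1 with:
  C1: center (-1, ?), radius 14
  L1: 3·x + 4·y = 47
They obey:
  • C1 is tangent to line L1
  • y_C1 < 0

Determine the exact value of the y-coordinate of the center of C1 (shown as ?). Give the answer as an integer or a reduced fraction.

1. [C1‖L1]  y_C1² − 25y_C1 − 150 = 0  ⇒  y_C1 = -5 or 30
2. given y_C1 < 0: keep -5

-5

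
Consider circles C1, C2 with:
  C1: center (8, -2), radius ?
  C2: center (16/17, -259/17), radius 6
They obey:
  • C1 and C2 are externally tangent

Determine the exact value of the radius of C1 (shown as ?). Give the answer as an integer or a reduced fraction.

1. [ext C1·C2]  r_C1² + 12r_C1 − 189 = 0  ⇒  r_C1 = 9 (r>0 drops 1)

9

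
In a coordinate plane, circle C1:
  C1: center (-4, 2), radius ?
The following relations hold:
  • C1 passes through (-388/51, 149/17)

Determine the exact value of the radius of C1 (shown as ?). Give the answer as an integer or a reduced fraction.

1. [C1∋P]  r_C1² − 529/9 = 0  ⇒  r_C1 = 23/3 (r>0 drops 1)

23/3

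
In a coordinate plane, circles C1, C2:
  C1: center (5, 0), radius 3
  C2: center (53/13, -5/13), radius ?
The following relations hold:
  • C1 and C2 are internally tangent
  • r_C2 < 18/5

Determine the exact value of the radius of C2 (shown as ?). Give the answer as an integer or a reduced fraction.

2

1. [int C1,C2]  r_C2² − 6r_C2 + 8 = 0  ⇒  r_C2 = 2 or 4
2. given r_C2 < 18/5: keep 2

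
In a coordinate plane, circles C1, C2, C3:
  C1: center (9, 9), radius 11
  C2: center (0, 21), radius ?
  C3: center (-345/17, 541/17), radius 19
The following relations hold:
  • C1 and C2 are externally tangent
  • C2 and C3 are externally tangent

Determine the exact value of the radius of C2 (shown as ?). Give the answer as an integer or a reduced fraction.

1. [ext C1·C2]  r_C2² + 22r_C2 − 104 = 0  ⇒  r_C2 = 4 (r>0 drops 1)
2. [ext C2·C3]  r_C2² + 38r_C2 − 168 = 0  ⇒  r_C2 = 4 (r>0 drops 1)

4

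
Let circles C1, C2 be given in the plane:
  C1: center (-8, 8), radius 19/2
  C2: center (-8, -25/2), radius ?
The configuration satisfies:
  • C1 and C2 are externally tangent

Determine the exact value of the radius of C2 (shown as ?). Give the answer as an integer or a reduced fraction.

1. [ext C1·C2]  r_C2² + 19r_C2 − 330 = 0  ⇒  r_C2 = 11 (r>0 drops 1)

11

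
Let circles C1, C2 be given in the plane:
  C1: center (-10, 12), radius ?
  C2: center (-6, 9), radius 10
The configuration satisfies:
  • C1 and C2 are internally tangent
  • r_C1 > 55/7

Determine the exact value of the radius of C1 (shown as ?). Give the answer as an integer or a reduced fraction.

1. [int C1,C2]  r_C1² − 20r_C1 + 75 = 0  ⇒  r_C1 = 5 or 15
2. given r_C1 > 55/7: keep 15

15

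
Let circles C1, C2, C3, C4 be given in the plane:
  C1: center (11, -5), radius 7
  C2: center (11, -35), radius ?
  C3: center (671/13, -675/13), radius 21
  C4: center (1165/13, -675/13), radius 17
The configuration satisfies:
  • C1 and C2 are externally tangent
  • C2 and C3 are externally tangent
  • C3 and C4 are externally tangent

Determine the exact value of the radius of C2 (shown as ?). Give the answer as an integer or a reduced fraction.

1. [ext C1·C2]  r_C2² + 14r_C2 − 851 = 0  ⇒  r_C2 = 23 (r>0 drops 1)
2. [ext C2·C3]  r_C2² + 42r_C2 − 1495 = 0  ⇒  r_C2 = 23 (r>0 drops 1)

23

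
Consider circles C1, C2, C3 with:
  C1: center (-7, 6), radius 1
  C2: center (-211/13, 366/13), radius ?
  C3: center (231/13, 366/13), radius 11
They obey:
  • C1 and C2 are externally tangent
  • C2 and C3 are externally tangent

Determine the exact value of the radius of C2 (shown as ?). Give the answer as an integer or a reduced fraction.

1. [ext C1·C2]  r_C2² + 2r_C2 − 575 = 0  ⇒  r_C2 = 23 (r>0 drops 1)
2. [ext C2·C3]  r_C2² + 22r_C2 − 1035 = 0  ⇒  r_C2 = 23 (r>0 drops 1)

23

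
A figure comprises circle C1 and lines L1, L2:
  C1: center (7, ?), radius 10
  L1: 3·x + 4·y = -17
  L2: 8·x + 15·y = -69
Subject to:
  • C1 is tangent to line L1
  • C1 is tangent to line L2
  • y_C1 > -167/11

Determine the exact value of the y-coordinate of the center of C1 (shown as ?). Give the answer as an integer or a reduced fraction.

1. [C1‖L1]  y_C1² + 19y_C1 − 66 = 0  ⇒  y_C1 = -22 or 3
2. [C1‖L2]  y_C1² + (50/3)y_C1 − 59 = 0  ⇒  y_C1 = -59/3 or 3

3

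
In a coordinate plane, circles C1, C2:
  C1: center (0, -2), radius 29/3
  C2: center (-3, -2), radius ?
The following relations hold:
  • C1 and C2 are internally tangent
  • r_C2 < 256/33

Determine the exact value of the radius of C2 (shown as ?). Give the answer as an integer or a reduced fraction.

1. [int C1,C2]  r_C2² − (58/3)r_C2 + 760/9 = 0  ⇒  r_C2 = 20/3 or 38/3
2. given r_C2 < 256/33: keep 20/3

20/3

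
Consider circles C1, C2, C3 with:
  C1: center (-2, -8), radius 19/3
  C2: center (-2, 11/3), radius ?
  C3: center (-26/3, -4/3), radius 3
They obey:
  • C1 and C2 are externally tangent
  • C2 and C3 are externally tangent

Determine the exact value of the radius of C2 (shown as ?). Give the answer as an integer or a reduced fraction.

1. [ext C1·C2]  r_C2² + (38/3)r_C2 − 96 = 0  ⇒  r_C2 = 16/3 (r>0 drops 1)
2. [ext C2·C3]  r_C2² + 6r_C2 − 544/9 = 0  ⇒  r_C2 = 16/3 (r>0 drops 1)

16/3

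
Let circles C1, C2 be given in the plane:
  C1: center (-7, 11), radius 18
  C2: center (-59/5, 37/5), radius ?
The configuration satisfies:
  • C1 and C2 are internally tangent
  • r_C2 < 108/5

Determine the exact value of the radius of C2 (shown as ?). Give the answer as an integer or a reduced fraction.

1. [int C1,C2]  r_C2² − 36r_C2 + 288 = 0  ⇒  r_C2 = 12 or 24
2. given r_C2 < 108/5: keep 12

12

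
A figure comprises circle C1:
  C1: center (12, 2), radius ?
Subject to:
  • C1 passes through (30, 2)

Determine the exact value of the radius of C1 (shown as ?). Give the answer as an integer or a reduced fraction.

18

1. [C1∋P]  r_C1² − 324 = 0  ⇒  r_C1 = 18 (r>0 drops 1)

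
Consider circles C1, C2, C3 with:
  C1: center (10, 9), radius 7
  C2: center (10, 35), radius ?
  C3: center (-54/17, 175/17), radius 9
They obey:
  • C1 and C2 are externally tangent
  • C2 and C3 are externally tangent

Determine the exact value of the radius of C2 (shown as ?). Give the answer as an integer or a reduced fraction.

19

1. [ext C1·C2]  r_C2² + 14r_C2 − 627 = 0  ⇒  r_C2 = 19 (r>0 drops 1)
2. [ext C2·C3]  r_C2² + 18r_C2 − 703 = 0  ⇒  r_C2 = 19 (r>0 drops 1)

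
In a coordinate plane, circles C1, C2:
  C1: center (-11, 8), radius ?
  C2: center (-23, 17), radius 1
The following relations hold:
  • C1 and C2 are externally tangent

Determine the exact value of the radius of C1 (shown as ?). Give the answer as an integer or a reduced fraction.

14

1. [ext C1·C2]  r_C1² + 2r_C1 − 224 = 0  ⇒  r_C1 = 14 (r>0 drops 1)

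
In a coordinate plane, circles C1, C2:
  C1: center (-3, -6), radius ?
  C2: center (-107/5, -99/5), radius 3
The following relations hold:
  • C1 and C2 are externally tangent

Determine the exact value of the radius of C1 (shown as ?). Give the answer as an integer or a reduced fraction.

20

1. [ext C1·C2]  r_C1² + 6r_C1 − 520 = 0  ⇒  r_C1 = 20 (r>0 drops 1)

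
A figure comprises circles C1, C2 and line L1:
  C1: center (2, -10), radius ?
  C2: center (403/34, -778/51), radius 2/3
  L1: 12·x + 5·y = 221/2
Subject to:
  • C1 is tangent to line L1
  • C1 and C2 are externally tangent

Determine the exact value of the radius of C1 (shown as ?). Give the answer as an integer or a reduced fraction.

1. [C1‖L1]  r_C1² − 441/4 = 0  ⇒  r_C1 = 21/2 (r>0 drops 1)
2. [ext C1·C2]  r_C1² + (4/3)r_C1 − 497/4 = 0  ⇒  r_C1 = 21/2 (r>0 drops 1)

21/2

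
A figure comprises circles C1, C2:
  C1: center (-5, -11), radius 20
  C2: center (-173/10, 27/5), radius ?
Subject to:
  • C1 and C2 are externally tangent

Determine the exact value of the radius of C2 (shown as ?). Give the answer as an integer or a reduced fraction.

1/2

1. [ext C1·C2]  r_C2² + 40r_C2 − 81/4 = 0  ⇒  r_C2 = 1/2 (r>0 drops 1)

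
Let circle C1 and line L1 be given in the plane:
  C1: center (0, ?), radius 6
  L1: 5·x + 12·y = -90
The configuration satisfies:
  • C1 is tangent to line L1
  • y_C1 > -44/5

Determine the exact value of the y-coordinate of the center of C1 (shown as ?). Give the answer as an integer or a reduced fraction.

1. [C1‖L1]  y_C1² + 15y_C1 + 14 = 0  ⇒  y_C1 = -14 or -1
2. given y_C1 > -44/5: keep -1

-1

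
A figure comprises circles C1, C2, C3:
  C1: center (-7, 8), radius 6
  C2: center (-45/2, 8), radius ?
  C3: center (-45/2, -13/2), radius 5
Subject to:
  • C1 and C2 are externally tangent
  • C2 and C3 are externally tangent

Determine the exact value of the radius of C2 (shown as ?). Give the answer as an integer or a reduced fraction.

19/2

1. [ext C1·C2]  r_C2² + 12r_C2 − 817/4 = 0  ⇒  r_C2 = 19/2 (r>0 drops 1)
2. [ext C2·C3]  r_C2² + 10r_C2 − 741/4 = 0  ⇒  r_C2 = 19/2 (r>0 drops 1)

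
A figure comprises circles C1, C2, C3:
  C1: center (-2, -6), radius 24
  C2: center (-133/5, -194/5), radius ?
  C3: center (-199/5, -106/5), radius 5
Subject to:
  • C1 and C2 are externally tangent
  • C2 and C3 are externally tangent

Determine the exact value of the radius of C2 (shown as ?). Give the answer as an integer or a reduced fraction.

17

1. [ext C1·C2]  r_C2² + 48r_C2 − 1105 = 0  ⇒  r_C2 = 17 (r>0 drops 1)
2. [ext C2·C3]  r_C2² + 10r_C2 − 459 = 0  ⇒  r_C2 = 17 (r>0 drops 1)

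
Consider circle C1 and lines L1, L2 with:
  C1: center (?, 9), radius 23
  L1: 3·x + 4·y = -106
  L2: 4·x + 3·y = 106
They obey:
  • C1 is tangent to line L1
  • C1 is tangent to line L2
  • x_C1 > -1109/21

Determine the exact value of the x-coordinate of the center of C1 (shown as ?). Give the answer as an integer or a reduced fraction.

1. [C1‖L1]  x_C1² + (284/3)x_C1 + 771 = 0  ⇒  x_C1 = -257/3 or -9
2. [C1‖L2]  x_C1² − (79/2)x_C1 − 873/2 = 0  ⇒  x_C1 = -9 or 97/2

-9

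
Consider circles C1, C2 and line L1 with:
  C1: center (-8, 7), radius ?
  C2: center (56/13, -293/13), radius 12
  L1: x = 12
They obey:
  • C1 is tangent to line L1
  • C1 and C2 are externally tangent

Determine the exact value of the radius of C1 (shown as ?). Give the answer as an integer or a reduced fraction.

1. [C1‖L1]  r_C1² − 400 = 0  ⇒  r_C1 = 20 (r>0 drops 1)
2. [ext C1·C2]  r_C1² + 24r_C1 − 880 = 0  ⇒  r_C1 = 20 (r>0 drops 1)

20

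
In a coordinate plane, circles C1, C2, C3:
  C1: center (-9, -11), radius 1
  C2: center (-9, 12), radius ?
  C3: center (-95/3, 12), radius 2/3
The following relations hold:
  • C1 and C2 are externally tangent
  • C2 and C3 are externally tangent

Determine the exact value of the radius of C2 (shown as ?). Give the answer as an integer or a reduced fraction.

1. [ext C1·C2]  r_C2² + 2r_C2 − 528 = 0  ⇒  r_C2 = 22 (r>0 drops 1)
2. [ext C2·C3]  r_C2² + (4/3)r_C2 − 1540/3 = 0  ⇒  r_C2 = 22 (r>0 drops 1)

22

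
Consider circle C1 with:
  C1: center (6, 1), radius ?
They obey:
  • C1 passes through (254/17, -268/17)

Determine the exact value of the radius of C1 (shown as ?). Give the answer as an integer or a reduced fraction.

19

1. [C1∋P]  r_C1² − 361 = 0  ⇒  r_C1 = 19 (r>0 drops 1)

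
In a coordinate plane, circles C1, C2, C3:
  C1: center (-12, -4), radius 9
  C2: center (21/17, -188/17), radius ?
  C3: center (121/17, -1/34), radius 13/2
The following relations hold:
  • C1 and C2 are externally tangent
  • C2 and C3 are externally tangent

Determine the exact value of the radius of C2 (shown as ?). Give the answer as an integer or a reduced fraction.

1. [ext C1·C2]  r_C2² + 18r_C2 − 144 = 0  ⇒  r_C2 = 6 (r>0 drops 1)
2. [ext C2·C3]  r_C2² + 13r_C2 − 114 = 0  ⇒  r_C2 = 6 (r>0 drops 1)

6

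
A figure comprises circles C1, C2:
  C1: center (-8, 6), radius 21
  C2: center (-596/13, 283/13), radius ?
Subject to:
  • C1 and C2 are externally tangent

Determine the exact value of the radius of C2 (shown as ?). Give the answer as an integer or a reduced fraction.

1. [ext C1·C2]  r_C2² + 42r_C2 − 1240 = 0  ⇒  r_C2 = 20 (r>0 drops 1)

20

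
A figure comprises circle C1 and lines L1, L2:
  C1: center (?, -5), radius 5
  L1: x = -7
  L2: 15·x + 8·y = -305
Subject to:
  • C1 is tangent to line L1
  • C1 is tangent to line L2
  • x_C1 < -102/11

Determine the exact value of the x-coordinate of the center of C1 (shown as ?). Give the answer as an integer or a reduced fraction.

1. [C1‖L1]  x_C1² + 14x_C1 + 24 = 0  ⇒  x_C1 = -12 or -2
2. [C1‖L2]  x_C1² + (106/3)x_C1 + 280 = 0  ⇒  x_C1 = -70/3 or -12

-12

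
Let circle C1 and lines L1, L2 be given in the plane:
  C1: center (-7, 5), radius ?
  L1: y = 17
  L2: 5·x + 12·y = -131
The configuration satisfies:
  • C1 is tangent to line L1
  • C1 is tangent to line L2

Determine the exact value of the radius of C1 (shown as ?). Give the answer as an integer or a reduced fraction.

12

1. [C1‖L1]  r_C1² − 144 = 0  ⇒  r_C1 = 12 (r>0 drops 1)
2. [C1‖L2]  r_C1² − 144 = 0  ⇒  r_C1 = 12 (r>0 drops 1)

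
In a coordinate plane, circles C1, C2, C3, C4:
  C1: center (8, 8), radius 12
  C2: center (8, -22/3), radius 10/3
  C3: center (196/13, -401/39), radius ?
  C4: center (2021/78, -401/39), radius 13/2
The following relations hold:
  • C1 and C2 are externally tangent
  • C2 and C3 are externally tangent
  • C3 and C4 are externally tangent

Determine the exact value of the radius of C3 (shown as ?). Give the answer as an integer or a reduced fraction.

13/3

1. [ext C2·C3]  r_C3² + (20/3)r_C3 − 143/3 = 0  ⇒  r_C3 = 13/3 (r>0 drops 1)
2. [ext C3·C4]  r_C3² + 13r_C3 − 676/9 = 0  ⇒  r_C3 = 13/3 (r>0 drops 1)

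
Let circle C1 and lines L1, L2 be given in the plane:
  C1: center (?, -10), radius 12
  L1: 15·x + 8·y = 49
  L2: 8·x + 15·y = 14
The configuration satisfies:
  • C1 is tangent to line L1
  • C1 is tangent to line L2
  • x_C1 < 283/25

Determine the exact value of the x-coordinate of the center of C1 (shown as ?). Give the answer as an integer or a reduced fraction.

1. [C1‖L1]  x_C1² − (86/5)x_C1 − 111 = 0  ⇒  x_C1 = -5 or 111/5
2. [C1‖L2]  x_C1² − 41x_C1 − 230 = 0  ⇒  x_C1 = -5 or 46

-5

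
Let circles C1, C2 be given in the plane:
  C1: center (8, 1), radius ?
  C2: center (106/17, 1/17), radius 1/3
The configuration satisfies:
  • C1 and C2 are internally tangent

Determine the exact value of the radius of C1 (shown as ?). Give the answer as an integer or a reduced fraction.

1. [int C1,C2]  r_C1² − (2/3)r_C1 − 35/9 = 0  ⇒  r_C1 = 7/3 (r>0 drops 1)

7/3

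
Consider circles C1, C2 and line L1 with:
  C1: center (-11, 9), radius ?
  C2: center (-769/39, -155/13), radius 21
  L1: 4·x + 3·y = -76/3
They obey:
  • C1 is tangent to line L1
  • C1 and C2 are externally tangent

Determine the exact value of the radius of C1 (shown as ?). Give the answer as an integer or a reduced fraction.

1. [C1‖L1]  r_C1² − 25/9 = 0  ⇒  r_C1 = 5/3 (r>0 drops 1)
2. [ext C1·C2]  r_C1² + 42r_C1 − 655/9 = 0  ⇒  r_C1 = 5/3 (r>0 drops 1)

5/3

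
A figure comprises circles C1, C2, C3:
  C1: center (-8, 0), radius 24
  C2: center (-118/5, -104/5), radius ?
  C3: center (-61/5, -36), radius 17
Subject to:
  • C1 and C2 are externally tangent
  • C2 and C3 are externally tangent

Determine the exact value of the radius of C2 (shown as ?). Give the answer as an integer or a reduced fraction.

1. [ext C1·C2]  r_C2² + 48r_C2 − 100 = 0  ⇒  r_C2 = 2 (r>0 drops 1)
2. [ext C2·C3]  r_C2² + 34r_C2 − 72 = 0  ⇒  r_C2 = 2 (r>0 drops 1)

2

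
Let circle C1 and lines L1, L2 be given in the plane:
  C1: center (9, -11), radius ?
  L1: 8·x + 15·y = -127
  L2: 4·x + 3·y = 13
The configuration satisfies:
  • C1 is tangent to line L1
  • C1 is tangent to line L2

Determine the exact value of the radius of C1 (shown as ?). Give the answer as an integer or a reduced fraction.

2

1. [C1‖L1]  r_C1² − 4 = 0  ⇒  r_C1 = 2 (r>0 drops 1)
2. [C1‖L2]  r_C1² − 4 = 0  ⇒  r_C1 = 2 (r>0 drops 1)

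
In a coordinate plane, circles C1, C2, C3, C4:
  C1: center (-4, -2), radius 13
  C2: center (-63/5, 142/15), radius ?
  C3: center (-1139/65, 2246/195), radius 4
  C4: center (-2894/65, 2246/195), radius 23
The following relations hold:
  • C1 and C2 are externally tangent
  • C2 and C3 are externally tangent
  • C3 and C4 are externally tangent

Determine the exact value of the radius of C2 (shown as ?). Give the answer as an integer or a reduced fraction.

4/3

1. [ext C1·C2]  r_C2² + 26r_C2 − 328/9 = 0  ⇒  r_C2 = 4/3 (r>0 drops 1)
2. [ext C2·C3]  r_C2² + 8r_C2 − 112/9 = 0  ⇒  r_C2 = 4/3 (r>0 drops 1)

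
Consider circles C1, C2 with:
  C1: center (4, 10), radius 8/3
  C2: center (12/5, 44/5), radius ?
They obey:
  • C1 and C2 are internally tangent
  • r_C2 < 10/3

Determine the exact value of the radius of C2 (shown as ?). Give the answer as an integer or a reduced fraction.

2/3

1. [int C1,C2]  r_C2² − (16/3)r_C2 + 28/9 = 0  ⇒  r_C2 = 2/3 or 14/3
2. given r_C2 < 10/3: keep 2/3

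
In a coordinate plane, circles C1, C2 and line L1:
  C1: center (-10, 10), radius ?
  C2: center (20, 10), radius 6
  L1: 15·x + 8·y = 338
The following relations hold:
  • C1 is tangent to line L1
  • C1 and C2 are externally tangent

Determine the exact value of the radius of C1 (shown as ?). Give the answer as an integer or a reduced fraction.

24

1. [C1‖L1]  r_C1² − 576 = 0  ⇒  r_C1 = 24 (r>0 drops 1)
2. [ext C1·C2]  r_C1² + 12r_C1 − 864 = 0  ⇒  r_C1 = 24 (r>0 drops 1)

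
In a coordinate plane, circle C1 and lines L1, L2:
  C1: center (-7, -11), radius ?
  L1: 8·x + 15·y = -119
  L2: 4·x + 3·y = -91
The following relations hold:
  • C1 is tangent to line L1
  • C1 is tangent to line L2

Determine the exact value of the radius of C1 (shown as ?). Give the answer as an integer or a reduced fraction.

1. [C1‖L1]  r_C1² − 36 = 0  ⇒  r_C1 = 6 (r>0 drops 1)
2. [C1‖L2]  r_C1² − 36 = 0  ⇒  r_C1 = 6 (r>0 drops 1)

6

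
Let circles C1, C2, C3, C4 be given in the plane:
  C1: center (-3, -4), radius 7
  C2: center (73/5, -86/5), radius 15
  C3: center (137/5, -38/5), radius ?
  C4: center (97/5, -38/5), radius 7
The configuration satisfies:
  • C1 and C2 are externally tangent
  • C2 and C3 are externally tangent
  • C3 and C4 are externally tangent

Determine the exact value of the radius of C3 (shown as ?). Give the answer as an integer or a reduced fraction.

1

1. [ext C2·C3]  r_C3² + 30r_C3 − 31 = 0  ⇒  r_C3 = 1 (r>0 drops 1)
2. [ext C3·C4]  r_C3² + 14r_C3 − 15 = 0  ⇒  r_C3 = 1 (r>0 drops 1)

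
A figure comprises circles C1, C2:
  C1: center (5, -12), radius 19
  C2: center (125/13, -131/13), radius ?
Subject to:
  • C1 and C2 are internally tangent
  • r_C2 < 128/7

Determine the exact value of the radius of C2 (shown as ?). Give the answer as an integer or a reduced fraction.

14

1. [int C1,C2]  r_C2² − 38r_C2 + 336 = 0  ⇒  r_C2 = 14 or 24
2. given r_C2 < 128/7: keep 14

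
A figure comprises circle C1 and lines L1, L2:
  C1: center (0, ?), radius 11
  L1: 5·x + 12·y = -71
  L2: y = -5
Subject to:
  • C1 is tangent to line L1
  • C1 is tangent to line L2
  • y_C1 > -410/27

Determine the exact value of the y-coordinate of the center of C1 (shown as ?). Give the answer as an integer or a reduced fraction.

1. [C1‖L1]  y_C1² + (71/6)y_C1 − 107 = 0  ⇒  y_C1 = -107/6 or 6
2. [C1‖L2]  y_C1² + 10y_C1 − 96 = 0  ⇒  y_C1 = -16 or 6

6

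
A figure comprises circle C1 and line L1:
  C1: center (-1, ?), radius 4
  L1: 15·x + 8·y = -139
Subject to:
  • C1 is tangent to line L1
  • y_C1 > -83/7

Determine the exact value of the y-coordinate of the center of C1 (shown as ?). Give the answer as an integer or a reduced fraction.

1. [C1‖L1]  y_C1² + 31y_C1 + 168 = 0  ⇒  y_C1 = -24 or -7
2. given y_C1 > -83/7: keep -7

-7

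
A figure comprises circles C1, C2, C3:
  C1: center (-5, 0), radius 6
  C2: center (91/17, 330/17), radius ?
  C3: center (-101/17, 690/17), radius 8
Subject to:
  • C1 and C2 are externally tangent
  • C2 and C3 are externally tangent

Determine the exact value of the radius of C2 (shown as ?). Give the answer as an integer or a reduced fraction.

1. [ext C1·C2]  r_C2² + 12r_C2 − 448 = 0  ⇒  r_C2 = 16 (r>0 drops 1)
2. [ext C2·C3]  r_C2² + 16r_C2 − 512 = 0  ⇒  r_C2 = 16 (r>0 drops 1)

16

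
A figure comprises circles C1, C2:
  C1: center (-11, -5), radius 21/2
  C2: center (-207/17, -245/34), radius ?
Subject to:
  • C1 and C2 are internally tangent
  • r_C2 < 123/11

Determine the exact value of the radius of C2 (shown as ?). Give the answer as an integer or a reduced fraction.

8

1. [int C1,C2]  r_C2² − 21r_C2 + 104 = 0  ⇒  r_C2 = 8 or 13
2. given r_C2 < 123/11: keep 8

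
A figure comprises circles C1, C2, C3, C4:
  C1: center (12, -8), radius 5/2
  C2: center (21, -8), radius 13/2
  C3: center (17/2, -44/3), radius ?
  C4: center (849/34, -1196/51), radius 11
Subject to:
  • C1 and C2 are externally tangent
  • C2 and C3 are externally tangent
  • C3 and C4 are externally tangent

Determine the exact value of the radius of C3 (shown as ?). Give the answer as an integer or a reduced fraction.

1. [ext C2·C3]  r_C3² + 13r_C3 − 1426/9 = 0  ⇒  r_C3 = 23/3 (r>0 drops 1)
2. [ext C3·C4]  r_C3² + 22r_C3 − 2047/9 = 0  ⇒  r_C3 = 23/3 (r>0 drops 1)

23/3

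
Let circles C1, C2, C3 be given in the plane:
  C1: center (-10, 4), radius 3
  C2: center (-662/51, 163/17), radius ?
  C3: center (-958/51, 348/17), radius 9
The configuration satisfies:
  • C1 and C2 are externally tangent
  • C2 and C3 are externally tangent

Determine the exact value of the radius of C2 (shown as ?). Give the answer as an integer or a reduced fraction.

10/3

1. [ext C1·C2]  r_C2² + 6r_C2 − 280/9 = 0  ⇒  r_C2 = 10/3 (r>0 drops 1)
2. [ext C2·C3]  r_C2² + 18r_C2 − 640/9 = 0  ⇒  r_C2 = 10/3 (r>0 drops 1)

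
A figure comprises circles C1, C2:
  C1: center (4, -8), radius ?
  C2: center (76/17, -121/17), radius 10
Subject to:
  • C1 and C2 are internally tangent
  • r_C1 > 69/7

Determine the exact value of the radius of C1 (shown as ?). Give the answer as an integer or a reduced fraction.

1. [int C1,C2]  r_C1² − 20r_C1 + 99 = 0  ⇒  r_C1 = 9 or 11
2. given r_C1 > 69/7: keep 11

11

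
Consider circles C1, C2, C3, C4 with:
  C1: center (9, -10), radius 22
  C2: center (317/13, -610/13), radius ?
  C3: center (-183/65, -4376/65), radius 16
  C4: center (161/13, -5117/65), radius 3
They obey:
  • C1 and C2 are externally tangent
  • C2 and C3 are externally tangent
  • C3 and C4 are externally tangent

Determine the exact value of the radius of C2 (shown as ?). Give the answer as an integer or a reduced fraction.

18

1. [ext C1·C2]  r_C2² + 44r_C2 − 1116 = 0  ⇒  r_C2 = 18 (r>0 drops 1)
2. [ext C2·C3]  r_C2² + 32r_C2 − 900 = 0  ⇒  r_C2 = 18 (r>0 drops 1)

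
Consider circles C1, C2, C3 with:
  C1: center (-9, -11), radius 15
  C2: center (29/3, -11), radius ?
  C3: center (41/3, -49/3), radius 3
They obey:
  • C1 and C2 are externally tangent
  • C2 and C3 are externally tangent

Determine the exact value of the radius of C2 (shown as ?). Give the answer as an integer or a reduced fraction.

11/3

1. [ext C1·C2]  r_C2² + 30r_C2 − 1111/9 = 0  ⇒  r_C2 = 11/3 (r>0 drops 1)
2. [ext C2·C3]  r_C2² + 6r_C2 − 319/9 = 0  ⇒  r_C2 = 11/3 (r>0 drops 1)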